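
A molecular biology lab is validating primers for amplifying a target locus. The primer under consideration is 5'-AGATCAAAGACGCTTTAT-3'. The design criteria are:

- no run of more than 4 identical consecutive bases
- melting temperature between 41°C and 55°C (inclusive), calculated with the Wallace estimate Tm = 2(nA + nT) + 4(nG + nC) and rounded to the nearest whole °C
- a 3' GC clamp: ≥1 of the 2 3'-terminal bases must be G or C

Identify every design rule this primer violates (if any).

Base counts: A=7, T=5, G=3, C=3 (length 18).
homopolymer run: longest run = 3 ✓
Tm: Tm = 2·12 + 4·6 = 48°C ✓
GC clamp: 3' end AT has 0 G/C, need ≥1 ✗

Fails: GC clamp.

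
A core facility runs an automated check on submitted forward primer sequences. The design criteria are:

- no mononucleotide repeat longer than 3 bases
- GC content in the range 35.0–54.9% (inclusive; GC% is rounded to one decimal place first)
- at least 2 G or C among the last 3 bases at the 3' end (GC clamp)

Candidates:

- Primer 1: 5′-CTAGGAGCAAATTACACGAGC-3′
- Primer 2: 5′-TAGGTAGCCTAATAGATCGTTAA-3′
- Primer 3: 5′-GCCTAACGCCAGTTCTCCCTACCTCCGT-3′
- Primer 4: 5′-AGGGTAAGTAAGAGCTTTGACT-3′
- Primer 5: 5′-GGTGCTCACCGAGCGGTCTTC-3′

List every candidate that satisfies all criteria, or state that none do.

Primer 1 only.

Primer 1 (21 nt, A=8 T=3 G=5 C=5): longest run = 3 ✓; GC 10/21 = 47.6% ✓; 3' end AGC has 2 G/C ✓ — passes.
Primer 2 (23 nt, A=8 T=7 G=5 C=3): longest run = 2 ✓; GC 8/23 = 34.8%, outside 35.0–54.9% ✗; 3' end TAA has 0 G/C, need ≥2 ✗ — fails.
Primer 3 (28 nt, A=4 T=7 G=4 C=13): longest run = 3 ✓; GC 17/28 = 60.7%, outside 35.0–54.9% ✗; 3' end CGT has 2 G/C ✓ — fails.
Primer 4 (22 nt, A=7 T=6 G=7 C=2): longest run = 3 ✓; GC 9/22 = 40.9% ✓; 3' end ACT has 1 G/C, need ≥2 ✗ — fails.
Primer 5 (21 nt, A=2 T=5 G=7 C=7): longest run = 2 ✓; GC 14/21 = 66.7%, outside 35.0–54.9% ✗; 3' end TTC has 1 G/C, need ≥2 ✗ — fails.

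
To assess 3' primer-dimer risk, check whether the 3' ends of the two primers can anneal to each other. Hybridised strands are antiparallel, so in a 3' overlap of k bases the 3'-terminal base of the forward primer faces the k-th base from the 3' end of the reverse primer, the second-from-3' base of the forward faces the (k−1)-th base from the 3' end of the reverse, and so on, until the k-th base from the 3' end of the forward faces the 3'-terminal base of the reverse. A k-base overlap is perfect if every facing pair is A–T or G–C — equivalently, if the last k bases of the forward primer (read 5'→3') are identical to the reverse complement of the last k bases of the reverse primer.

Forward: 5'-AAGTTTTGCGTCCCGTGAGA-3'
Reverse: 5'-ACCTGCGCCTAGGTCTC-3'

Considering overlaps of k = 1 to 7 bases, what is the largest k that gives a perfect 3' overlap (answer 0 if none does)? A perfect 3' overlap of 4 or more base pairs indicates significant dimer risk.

Last 7 bases (5'→3') — forward …CGTGAGA, reverse …AGGTCTC.
Reverse complement of the reverse primer's last 7 bases: GAGACCT; its first k bases are the reverse complement of the reverse primer's last k bases, so a perfect k-base overlap needs the forward primer's last k bases to equal them.
Comparing (forward last k vs required): k=1: A vs G ✗; k=2: GA vs GA ✓; k=3: AGA vs GAG ✗; k=4: GAGA vs GAGA ✓; k=5: TGAGA vs GAGAC ✗; k=6: GTGAGA vs GAGACC ✗; k=7: CGTGAGA vs GAGACCT ✗.
Perfect overlaps at k = 2, 4; the largest is 4.

Longest perfect overlap: 4 complementary base pairs; significant dimer risk (threshold 4).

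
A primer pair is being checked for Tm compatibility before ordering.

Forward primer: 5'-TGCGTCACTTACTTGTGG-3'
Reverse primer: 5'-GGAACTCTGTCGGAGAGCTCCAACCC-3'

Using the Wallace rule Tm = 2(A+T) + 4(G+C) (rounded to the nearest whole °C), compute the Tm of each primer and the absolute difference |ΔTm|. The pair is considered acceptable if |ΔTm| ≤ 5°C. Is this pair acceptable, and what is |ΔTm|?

Forward: A=2 T=7 G=5 C=4 → Tm = 2·9 + 4·9 = 54°C.
Reverse: A=6 T=4 G=7 C=9 → Tm = 2·10 + 4·16 = 84°C.
|ΔTm| = |54 − 84| = 30°C, > 5°C.

|ΔTm| = 30°C; the pair is not acceptable.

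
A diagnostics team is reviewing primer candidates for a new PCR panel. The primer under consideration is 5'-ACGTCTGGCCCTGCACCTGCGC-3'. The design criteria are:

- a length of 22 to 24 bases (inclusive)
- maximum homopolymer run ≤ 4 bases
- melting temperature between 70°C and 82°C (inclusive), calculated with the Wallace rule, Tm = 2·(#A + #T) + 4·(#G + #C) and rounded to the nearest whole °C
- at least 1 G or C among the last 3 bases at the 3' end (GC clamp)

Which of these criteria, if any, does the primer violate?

Base counts: A=2, T=4, G=6, C=10 (length 22).
length: length 22 ✓
homopolymer run: longest run = 3 ✓
Tm: Tm = 2·6 + 4·16 = 76°C ✓
GC clamp: 3' end CGC has 3 G/C ✓

Meets all criteria.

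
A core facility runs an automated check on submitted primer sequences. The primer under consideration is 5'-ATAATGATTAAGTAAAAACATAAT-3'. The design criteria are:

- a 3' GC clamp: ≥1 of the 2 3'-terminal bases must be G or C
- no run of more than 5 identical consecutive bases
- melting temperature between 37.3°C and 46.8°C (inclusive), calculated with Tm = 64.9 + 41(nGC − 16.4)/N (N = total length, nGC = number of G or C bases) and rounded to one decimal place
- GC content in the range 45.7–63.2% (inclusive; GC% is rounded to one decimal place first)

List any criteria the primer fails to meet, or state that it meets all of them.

Base counts: A=14, T=7, G=2, C=1 (length 24).
GC clamp: 3' end AT has 0 G/C, need ≥1 ✗
homopolymer run: longest run = 5 ✓
Tm: Tm = 64.9 + 41·(3 − 16.4)/24 = 42.0°C ✓
GC content: GC 3/24 = 12.5%, outside 45.7–63.2% ✗

Fails: GC clamp, GC content.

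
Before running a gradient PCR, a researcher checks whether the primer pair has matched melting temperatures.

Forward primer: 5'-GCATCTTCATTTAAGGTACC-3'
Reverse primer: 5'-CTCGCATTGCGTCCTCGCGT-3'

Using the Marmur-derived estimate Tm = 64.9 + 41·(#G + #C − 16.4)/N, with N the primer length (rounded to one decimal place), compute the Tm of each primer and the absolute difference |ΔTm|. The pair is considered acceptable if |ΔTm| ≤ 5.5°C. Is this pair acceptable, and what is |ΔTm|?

|ΔTm| = 10.2°C; the pair is not acceptable.

Forward: G+C = 8, N = 20 → Tm = 64.9 + 41·(8 − 16.4)/20 = 47.7°C.
Reverse: G+C = 13, N = 20 → Tm = 64.9 + 41·(13 − 16.4)/20 = 57.9°C.
|ΔTm| = |47.7 − 57.9| = 10.2°C, > 5.5°C.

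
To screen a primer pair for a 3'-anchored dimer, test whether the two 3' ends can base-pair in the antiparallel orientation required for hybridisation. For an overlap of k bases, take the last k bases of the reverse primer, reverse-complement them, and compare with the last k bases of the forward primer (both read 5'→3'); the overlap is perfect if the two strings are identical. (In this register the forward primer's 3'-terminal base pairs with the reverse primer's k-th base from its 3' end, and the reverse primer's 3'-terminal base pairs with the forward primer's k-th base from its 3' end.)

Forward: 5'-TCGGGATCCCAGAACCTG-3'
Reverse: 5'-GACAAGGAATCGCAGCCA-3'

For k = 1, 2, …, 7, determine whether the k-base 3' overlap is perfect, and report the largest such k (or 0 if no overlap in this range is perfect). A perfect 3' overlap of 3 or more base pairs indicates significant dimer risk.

Longest perfect overlap: 2 complementary base pairs; below the dimer-risk threshold (threshold 3).

Last 7 bases (5'→3') — forward …GAACCTG, reverse …GCAGCCA.
Reverse complement of the reverse primer's last 7 bases: TGGCTGC; its first k bases are the reverse complement of the reverse primer's last k bases, so a perfect k-base overlap needs the forward primer's last k bases to equal them.
Comparing (forward last k vs required): k=1: G vs T ✗; k=2: TG vs TG ✓; k=3: CTG vs TGG ✗; k=4: CCTG vs TGGC ✗; k=5: ACCTG vs TGGCT ✗; k=6: AACCTG vs TGGCTG ✗; k=7: GAACCTG vs TGGCTGC ✗.
Only k = 2 is perfect, so the longest perfect 3' overlap is 2.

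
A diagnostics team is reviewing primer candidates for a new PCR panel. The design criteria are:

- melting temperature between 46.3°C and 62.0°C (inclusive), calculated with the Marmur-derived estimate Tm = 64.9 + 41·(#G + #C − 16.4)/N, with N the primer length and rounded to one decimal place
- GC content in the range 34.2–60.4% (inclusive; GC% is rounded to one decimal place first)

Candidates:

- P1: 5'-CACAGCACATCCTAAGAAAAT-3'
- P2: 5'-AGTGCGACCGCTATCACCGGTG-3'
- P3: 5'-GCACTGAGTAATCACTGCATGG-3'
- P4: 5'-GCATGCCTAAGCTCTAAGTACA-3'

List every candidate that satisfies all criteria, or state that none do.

P1 (21 nt, A=10 T=3 G=2 C=6): Tm = 64.9 + 41·(8 − 16.4)/21 = 48.5°C ✓; GC 8/21 = 38.1% ✓ — passes.
P2 (22 nt, A=4 T=4 G=7 C=7): Tm = 64.9 + 41·(14 − 16.4)/22 = 60.4°C ✓; GC 14/22 = 63.6%, outside 34.2–60.4% ✗ — fails.
P3 (22 nt, A=6 T=5 G=6 C=5): Tm = 64.9 + 41·(11 − 16.4)/22 = 54.8°C ✓; GC 11/22 = 50.0% ✓ — passes.
P4 (22 nt, A=7 T=5 G=4 C=6): Tm = 64.9 + 41·(10 − 16.4)/22 = 53.0°C ✓; GC 10/22 = 45.5% ✓ — passes.

P1, P3 and P4.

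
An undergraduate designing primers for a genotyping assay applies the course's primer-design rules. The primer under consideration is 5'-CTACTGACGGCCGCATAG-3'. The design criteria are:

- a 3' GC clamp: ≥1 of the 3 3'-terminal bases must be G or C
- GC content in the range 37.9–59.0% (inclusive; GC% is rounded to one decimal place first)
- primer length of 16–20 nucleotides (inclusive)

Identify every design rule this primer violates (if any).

Fails: GC content.

Base counts: A=4, T=3, G=5, C=6 (length 18).
GC clamp: 3' end TAG has 1 G/C ✓
GC content: GC 11/18 = 61.1%, outside 37.9–59.0% ✗
length: length 18 ✓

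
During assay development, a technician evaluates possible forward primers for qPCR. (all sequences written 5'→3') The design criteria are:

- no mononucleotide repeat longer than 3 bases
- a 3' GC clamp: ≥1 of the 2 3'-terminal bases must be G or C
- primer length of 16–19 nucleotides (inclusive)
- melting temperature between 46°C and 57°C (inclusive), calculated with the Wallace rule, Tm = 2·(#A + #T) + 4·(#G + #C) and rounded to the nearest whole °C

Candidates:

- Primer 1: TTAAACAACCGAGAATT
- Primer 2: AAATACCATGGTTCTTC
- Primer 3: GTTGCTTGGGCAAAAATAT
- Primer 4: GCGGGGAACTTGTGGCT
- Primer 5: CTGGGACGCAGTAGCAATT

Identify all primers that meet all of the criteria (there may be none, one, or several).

Primer 2 only.

Primer 1 (17 nt, A=8 T=4 G=2 C=3): longest run = 3 ✓; 3' end TT has 0 G/C, need ≥1 ✗; length 17 ✓; Tm = 2·12 + 4·5 = 44°C, outside 46–57°C ✗ — fails.
Primer 2 (17 nt, A=5 T=6 G=2 C=4): longest run = 3 ✓; 3' end TC has 1 G/C ✓; length 17 ✓; Tm = 2·11 + 4·6 = 46°C ✓ — passes.
Primer 3 (19 nt, A=6 T=6 G=5 C=2): longest run = 5, exceeds 3 ✗; 3' end AT has 0 G/C, need ≥1 ✗; length 19 ✓; Tm = 2·12 + 4·7 = 52°C ✓ — fails.
Primer 4 (17 nt, A=2 T=4 G=8 C=3): longest run = 4, exceeds 3 ✗; 3' end CT has 1 G/C ✓; length 17 ✓; Tm = 2·6 + 4·11 = 56°C ✓ — fails.
Primer 5 (19 nt, A=5 T=4 G=6 C=4): longest run = 3 ✓; 3' end TT has 0 G/C, need ≥1 ✗; length 19 ✓; Tm = 2·9 + 4·10 = 58°C, outside 46–57°C ✗ — fails.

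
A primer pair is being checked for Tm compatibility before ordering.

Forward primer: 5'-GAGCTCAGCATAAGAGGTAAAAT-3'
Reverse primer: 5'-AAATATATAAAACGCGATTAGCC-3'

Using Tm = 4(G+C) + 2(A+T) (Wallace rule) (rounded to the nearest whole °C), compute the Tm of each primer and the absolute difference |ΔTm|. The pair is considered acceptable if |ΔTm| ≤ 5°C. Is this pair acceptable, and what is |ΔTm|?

Forward: A=10 T=4 G=6 C=3 → Tm = 2·14 + 4·9 = 64°C.
Reverse: A=11 T=5 G=3 C=4 → Tm = 2·16 + 4·7 = 60°C.
|ΔTm| = |64 − 60| = 4°C, ≤ 5°C.

|ΔTm| = 4°C; the pair is acceptable.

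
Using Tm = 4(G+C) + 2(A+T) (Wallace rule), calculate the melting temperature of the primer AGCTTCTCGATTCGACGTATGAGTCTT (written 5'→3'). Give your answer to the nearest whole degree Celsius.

Base counts: A=5, T=10, G=6, C=6 (length 27).
Tm = 2·(5+10) + 4·(6+6) = 2·15 + 4·12 = 30 + 48 = 78°C.

78°C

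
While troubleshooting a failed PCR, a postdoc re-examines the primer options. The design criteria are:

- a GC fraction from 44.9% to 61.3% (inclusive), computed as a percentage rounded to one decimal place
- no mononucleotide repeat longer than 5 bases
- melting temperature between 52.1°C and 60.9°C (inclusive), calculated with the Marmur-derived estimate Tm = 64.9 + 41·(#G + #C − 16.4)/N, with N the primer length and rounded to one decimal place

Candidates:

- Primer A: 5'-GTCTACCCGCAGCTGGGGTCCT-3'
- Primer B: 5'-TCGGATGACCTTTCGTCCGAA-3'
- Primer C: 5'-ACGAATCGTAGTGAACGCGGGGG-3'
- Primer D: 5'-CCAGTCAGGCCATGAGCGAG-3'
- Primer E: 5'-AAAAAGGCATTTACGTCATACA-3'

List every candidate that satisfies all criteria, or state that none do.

Primer B and Primer C.

Primer A (22 nt, A=2 T=5 G=7 C=8): GC 15/22 = 68.2%, outside 44.9–61.3% ✗; longest run = 4 ✓; Tm = 64.9 + 41·(15 − 16.4)/22 = 62.3°C, outside 52.1–60.9°C ✗ — fails.
Primer B (21 nt, A=4 T=6 G=5 C=6): GC 11/21 = 52.4% ✓; longest run = 3 ✓; Tm = 64.9 + 41·(11 − 16.4)/21 = 54.4°C ✓ — passes.
Primer C (23 nt, A=6 T=3 G=10 C=4): GC 14/23 = 60.9% ✓; longest run = 5 ✓; Tm = 64.9 + 41·(14 − 16.4)/23 = 60.6°C ✓ — passes.
Primer D (20 nt, A=5 T=2 G=7 C=6): GC 13/20 = 65.0%, outside 44.9–61.3% ✗; longest run = 2 ✓; Tm = 64.9 + 41·(13 − 16.4)/20 = 57.9°C ✓ — fails.
Primer E (22 nt, A=10 T=5 G=3 C=4): GC 7/22 = 31.8%, outside 44.9–61.3% ✗; longest run = 5 ✓; Tm = 64.9 + 41·(7 − 16.4)/22 = 47.4°C, outside 52.1–60.9°C ✗ — fails.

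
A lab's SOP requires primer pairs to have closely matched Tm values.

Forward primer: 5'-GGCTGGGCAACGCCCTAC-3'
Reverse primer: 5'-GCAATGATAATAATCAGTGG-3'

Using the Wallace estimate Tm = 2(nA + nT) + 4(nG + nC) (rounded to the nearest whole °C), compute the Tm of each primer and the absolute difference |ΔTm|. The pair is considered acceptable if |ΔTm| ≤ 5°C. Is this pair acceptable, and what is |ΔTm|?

Forward: A=3 T=2 G=6 C=7 → Tm = 2·5 + 4·13 = 62°C.
Reverse: A=8 T=5 G=5 C=2 → Tm = 2·13 + 4·7 = 54°C.
|ΔTm| = |62 − 54| = 8°C, > 5°C.

|ΔTm| = 8°C; the pair is not acceptable.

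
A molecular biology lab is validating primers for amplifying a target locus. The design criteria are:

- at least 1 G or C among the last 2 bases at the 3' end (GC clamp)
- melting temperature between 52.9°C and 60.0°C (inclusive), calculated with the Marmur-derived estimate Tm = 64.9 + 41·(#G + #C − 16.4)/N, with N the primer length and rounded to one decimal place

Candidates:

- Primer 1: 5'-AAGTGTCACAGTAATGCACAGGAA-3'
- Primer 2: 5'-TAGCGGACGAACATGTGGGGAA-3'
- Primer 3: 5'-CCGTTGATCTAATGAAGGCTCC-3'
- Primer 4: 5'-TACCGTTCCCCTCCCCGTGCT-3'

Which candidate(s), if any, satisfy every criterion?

Primer 1 (24 nt, A=10 T=4 G=6 C=4): 3' end AA has 0 G/C, need ≥1 ✗; Tm = 64.9 + 41·(10 − 16.4)/24 = 54.0°C ✓ — fails.
Primer 2 (22 nt, A=7 T=3 G=9 C=3): 3' end AA has 0 G/C, need ≥1 ✗; Tm = 64.9 + 41·(12 − 16.4)/22 = 56.7°C ✓ — fails.
Primer 3 (22 nt, A=5 T=6 G=5 C=6): 3' end CC has 2 G/C ✓; Tm = 64.9 + 41·(11 − 16.4)/22 = 54.8°C ✓ — passes.
Primer 4 (21 nt, A=1 T=6 G=3 C=11): 3' end CT has 1 G/C ✓; Tm = 64.9 + 41·(14 − 16.4)/21 = 60.2°C, outside 52.9–60.0°C ✗ — fails.

Primer 3 only.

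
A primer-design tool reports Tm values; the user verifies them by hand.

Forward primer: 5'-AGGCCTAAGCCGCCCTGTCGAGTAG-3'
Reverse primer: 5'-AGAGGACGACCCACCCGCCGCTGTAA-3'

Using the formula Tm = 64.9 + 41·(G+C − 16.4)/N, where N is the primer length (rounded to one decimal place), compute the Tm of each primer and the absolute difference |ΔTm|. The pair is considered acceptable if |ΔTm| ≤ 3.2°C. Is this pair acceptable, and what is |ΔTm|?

|ΔTm| = 1.6°C; the pair is acceptable.

Forward: G+C = 16, N = 25 → Tm = 64.9 + 41·(16 − 16.4)/25 = 64.2°C.
Reverse: G+C = 17, N = 26 → Tm = 64.9 + 41·(17 − 16.4)/26 = 65.8°C.
|ΔTm| = |64.2 − 65.8| = 1.6°C, ≤ 3.2°C.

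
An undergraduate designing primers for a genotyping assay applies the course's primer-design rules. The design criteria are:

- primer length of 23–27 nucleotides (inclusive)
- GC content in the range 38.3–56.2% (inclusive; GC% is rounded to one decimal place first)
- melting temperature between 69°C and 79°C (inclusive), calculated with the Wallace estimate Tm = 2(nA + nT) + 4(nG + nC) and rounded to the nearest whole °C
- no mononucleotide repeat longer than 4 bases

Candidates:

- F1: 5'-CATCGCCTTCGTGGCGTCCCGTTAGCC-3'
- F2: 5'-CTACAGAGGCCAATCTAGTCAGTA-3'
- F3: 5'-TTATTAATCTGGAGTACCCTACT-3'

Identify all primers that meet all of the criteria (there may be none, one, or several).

F1 (27 nt, A=2 T=7 G=7 C=11): length 27 ✓; GC 18/27 = 66.7%, outside 38.3–56.2% ✗; Tm = 2·9 + 4·18 = 90°C, outside 69–79°C ✗; longest run = 3 ✓ — fails.
F2 (24 nt, A=8 T=5 G=5 C=6): length 24 ✓; GC 11/24 = 45.8% ✓; Tm = 2·13 + 4·11 = 70°C ✓; longest run = 2 ✓ — passes.
F3 (23 nt, A=6 T=9 G=3 C=5): length 23 ✓; GC 8/23 = 34.8%, outside 38.3–56.2% ✗; Tm = 2·15 + 4·8 = 62°C, outside 69–79°C ✗; longest run = 3 ✓ — fails.

F2 only.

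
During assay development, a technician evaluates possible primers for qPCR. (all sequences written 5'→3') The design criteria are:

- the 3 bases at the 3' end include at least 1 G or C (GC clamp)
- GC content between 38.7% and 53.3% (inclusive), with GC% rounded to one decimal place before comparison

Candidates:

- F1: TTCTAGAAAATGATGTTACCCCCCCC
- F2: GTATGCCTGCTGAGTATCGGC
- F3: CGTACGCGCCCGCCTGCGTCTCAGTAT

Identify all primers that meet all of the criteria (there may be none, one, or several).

F1 only.

F1 (26 nt, A=7 T=7 G=3 C=9): 3' end CCC has 3 G/C ✓; GC 12/26 = 46.2% ✓ — passes.
F2 (21 nt, A=3 T=6 G=7 C=5): 3' end GGC has 3 G/C ✓; GC 12/21 = 57.1%, outside 38.7–53.3% ✗ — fails.
F3 (27 nt, A=3 T=6 G=7 C=11): 3' end TAT has 0 G/C, need ≥1 ✗; GC 18/27 = 66.7%, outside 38.7–53.3% ✗ — fails.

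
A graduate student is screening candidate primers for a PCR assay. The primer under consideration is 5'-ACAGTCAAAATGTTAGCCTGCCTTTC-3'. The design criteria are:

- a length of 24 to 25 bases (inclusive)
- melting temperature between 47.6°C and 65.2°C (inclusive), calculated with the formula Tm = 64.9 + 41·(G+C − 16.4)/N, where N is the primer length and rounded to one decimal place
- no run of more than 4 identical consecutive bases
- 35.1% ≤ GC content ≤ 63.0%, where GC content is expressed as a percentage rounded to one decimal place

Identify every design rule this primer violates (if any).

Fails: length.

Base counts: A=7, T=8, G=4, C=7 (length 26).
length: length 26, outside 24–25 ✗
Tm: Tm = 64.9 + 41·(11 − 16.4)/26 = 56.4°C ✓
homopolymer run: longest run = 4 ✓
GC content: GC 11/26 = 42.3% ✓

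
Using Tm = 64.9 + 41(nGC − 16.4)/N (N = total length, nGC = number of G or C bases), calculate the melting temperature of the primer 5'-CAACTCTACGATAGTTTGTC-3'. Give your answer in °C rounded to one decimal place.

47.7°C

Base counts: A=5, T=7, G=3, C=5; G+C = 8, N = 20.
Tm = 64.9 + 41·(8 − 16.4)/20 = 64.9 + -344.40/20 = 47.7°C.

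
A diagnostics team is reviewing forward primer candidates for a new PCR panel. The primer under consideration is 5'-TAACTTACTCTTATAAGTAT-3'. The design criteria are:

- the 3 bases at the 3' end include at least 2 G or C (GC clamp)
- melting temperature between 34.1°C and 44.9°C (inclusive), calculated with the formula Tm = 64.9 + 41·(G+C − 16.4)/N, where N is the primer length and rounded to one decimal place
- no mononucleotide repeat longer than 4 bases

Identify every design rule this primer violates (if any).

Fails: GC clamp.

Base counts: A=7, T=9, G=1, C=3 (length 20).
GC clamp: 3' end TAT has 0 G/C, need ≥2 ✗
Tm: Tm = 64.9 + 41·(4 − 16.4)/20 = 39.5°C ✓
homopolymer run: longest run = 2 ✓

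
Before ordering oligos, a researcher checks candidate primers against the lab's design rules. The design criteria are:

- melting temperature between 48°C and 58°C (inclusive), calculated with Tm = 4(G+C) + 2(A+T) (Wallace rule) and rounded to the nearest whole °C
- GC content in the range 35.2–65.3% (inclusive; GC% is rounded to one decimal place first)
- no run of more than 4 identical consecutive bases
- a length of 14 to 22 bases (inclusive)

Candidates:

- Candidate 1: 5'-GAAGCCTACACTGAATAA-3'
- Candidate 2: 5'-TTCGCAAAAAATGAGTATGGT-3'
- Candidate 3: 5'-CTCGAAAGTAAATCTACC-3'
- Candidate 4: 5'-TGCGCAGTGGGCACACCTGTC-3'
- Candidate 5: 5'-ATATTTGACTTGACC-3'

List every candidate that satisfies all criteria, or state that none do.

Candidate 1 (18 nt, A=8 T=3 G=3 C=4): Tm = 2·11 + 4·7 = 50°C ✓; GC 7/18 = 38.9% ✓; longest run = 2 ✓; length 18 ✓ — passes.
Candidate 2 (21 nt, A=8 T=6 G=5 C=2): Tm = 2·14 + 4·7 = 56°C ✓; GC 7/21 = 33.3%, outside 35.2–65.3% ✗; longest run = 6, exceeds 4 ✗; length 21 ✓ — fails.
Candidate 3 (18 nt, A=7 T=4 G=2 C=5): Tm = 2·11 + 4·7 = 50°C ✓; GC 7/18 = 38.9% ✓; longest run = 3 ✓; length 18 ✓ — passes.
Candidate 4 (21 nt, A=3 T=4 G=7 C=7): Tm = 2·7 + 4·14 = 70°C, outside 48–58°C ✗; GC 14/21 = 66.7%, outside 35.2–65.3% ✗; longest run = 3 ✓; length 21 ✓ — fails.
Candidate 5 (15 nt, A=4 T=6 G=2 C=3): Tm = 2·10 + 4·5 = 40°C, outside 48–58°C ✗; GC 5/15 = 33.3%, outside 35.2–65.3% ✗; longest run = 3 ✓; length 15 ✓ — fails.

Candidate 1 and Candidate 3.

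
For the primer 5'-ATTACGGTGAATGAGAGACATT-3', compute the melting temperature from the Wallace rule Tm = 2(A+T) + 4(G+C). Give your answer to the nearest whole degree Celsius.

Base counts: A=8, T=6, G=6, C=2 (length 22).
Tm = 2·(8+6) + 4·(6+2) = 2·14 + 4·8 = 28 + 32 = 60°C.

60°C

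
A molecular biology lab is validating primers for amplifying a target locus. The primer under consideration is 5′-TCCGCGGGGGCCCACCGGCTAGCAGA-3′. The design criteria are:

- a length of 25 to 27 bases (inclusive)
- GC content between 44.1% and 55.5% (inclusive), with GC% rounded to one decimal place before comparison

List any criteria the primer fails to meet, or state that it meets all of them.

Fails: GC content.

Base counts: A=4, T=2, G=10, C=10 (length 26).
length: length 26 ✓
GC content: GC 20/26 = 76.9%, outside 44.1–55.5% ✗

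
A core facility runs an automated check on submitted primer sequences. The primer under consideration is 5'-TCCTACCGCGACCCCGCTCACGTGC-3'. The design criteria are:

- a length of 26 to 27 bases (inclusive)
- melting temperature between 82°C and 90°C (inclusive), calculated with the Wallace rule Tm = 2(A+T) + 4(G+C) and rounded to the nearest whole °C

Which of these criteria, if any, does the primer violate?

Base counts: A=3, T=4, G=5, C=13 (length 25).
length: length 25, outside 26–27 ✗
Tm: Tm = 2·7 + 4·18 = 86°C ✓

Fails: length.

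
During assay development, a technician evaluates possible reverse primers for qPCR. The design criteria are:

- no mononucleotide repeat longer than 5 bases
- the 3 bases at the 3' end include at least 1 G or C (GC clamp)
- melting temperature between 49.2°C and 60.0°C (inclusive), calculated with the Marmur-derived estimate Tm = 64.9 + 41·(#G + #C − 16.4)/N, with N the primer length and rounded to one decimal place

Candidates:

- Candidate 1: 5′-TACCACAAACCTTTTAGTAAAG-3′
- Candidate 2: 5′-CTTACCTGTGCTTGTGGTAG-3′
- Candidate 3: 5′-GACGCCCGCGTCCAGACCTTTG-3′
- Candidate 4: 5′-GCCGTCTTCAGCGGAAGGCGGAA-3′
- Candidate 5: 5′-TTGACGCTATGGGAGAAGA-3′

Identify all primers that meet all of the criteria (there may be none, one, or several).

Candidate 2 only.

Candidate 1 (22 nt, A=9 T=6 G=2 C=5): longest run = 4 ✓; 3' end AAG has 1 G/C ✓; Tm = 64.9 + 41·(7 − 16.4)/22 = 47.4°C, outside 49.2–60.0°C ✗ — fails.
Candidate 2 (20 nt, A=2 T=8 G=6 C=4): longest run = 2 ✓; 3' end TAG has 1 G/C ✓; Tm = 64.9 + 41·(10 − 16.4)/20 = 51.8°C ✓ — passes.
Candidate 3 (22 nt, A=3 T=4 G=6 C=9): longest run = 3 ✓; 3' end TTG has 1 G/C ✓; Tm = 64.9 + 41·(15 − 16.4)/22 = 62.3°C, outside 49.2–60.0°C ✗ — fails.
Candidate 4 (23 nt, A=5 T=3 G=9 C=6): longest run = 2 ✓; 3' end GAA has 1 G/C ✓; Tm = 64.9 + 41·(15 − 16.4)/23 = 62.4°C, outside 49.2–60.0°C ✗ — fails.
Candidate 5 (19 nt, A=6 T=4 G=7 C=2): longest run = 3 ✓; 3' end AGA has 1 G/C ✓; Tm = 64.9 + 41·(9 − 16.4)/19 = 48.9°C, outside 49.2–60.0°C ✗ — fails.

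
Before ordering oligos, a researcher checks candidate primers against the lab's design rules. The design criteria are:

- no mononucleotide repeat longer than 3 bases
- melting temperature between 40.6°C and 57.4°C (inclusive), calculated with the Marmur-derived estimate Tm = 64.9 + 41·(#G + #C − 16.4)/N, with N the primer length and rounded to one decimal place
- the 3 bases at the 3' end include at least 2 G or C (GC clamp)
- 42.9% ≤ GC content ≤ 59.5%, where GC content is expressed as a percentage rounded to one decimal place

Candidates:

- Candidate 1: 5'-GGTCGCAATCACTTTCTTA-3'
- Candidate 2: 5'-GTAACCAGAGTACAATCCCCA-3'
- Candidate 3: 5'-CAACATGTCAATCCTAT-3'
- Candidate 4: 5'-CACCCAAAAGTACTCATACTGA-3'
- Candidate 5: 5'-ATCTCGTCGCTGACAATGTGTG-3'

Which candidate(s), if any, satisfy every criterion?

Candidate 5 only.

Candidate 1 (19 nt, A=4 T=7 G=3 C=5): longest run = 3 ✓; Tm = 64.9 + 41·(8 − 16.4)/19 = 46.8°C ✓; 3' end TTA has 0 G/C, need ≥2 ✗; GC 8/19 = 42.1%, outside 42.9–59.5% ✗ — fails.
Candidate 2 (21 nt, A=8 T=3 G=3 C=7): longest run = 4, exceeds 3 ✗; Tm = 64.9 + 41·(10 − 16.4)/21 = 52.4°C ✓; 3' end CCA has 2 G/C ✓; GC 10/21 = 47.6% ✓ — fails.
Candidate 3 (17 nt, A=6 T=5 G=1 C=5): longest run = 2 ✓; Tm = 64.9 + 41·(6 − 16.4)/17 = 39.8°C, outside 40.6–57.4°C ✗; 3' end TAT has 0 G/C, need ≥2 ✗; GC 6/17 = 35.3%, outside 42.9–59.5% ✗ — fails.
Candidate 4 (22 nt, A=9 T=4 G=2 C=7): longest run = 4, exceeds 3 ✗; Tm = 64.9 + 41·(9 − 16.4)/22 = 51.1°C ✓; 3' end TGA has 1 G/C, need ≥2 ✗; GC 9/22 = 40.9%, outside 42.9–59.5% ✗ — fails.
Candidate 5 (22 nt, A=4 T=7 G=6 C=5): longest run = 2 ✓; Tm = 64.9 + 41·(11 − 16.4)/22 = 54.8°C ✓; 3' end GTG has 2 G/C ✓; GC 11/22 = 50.0% ✓ — passes.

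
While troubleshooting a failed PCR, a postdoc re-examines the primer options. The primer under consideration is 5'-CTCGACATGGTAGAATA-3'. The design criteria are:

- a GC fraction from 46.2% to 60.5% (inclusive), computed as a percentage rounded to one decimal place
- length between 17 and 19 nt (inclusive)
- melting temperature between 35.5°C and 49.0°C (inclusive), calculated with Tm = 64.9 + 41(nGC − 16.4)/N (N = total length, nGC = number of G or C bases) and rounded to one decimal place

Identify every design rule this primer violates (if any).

Fails: GC content.

Base counts: A=6, T=4, G=4, C=3 (length 17).
GC content: GC 7/17 = 41.2%, outside 46.2–60.5% ✗
length: length 17 ✓
Tm: Tm = 64.9 + 41·(7 − 16.4)/17 = 42.2°C ✓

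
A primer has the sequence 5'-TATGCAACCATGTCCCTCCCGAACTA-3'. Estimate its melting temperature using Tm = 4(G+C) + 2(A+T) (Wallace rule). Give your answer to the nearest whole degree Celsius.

78°C

Base counts: A=7, T=6, G=3, C=10 (length 26).
Tm = 2·(7+6) + 4·(3+10) = 2·13 + 4·13 = 26 + 52 = 78°C.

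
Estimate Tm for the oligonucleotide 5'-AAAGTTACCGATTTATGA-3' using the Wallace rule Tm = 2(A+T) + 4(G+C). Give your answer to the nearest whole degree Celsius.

46°C

Base counts: A=7, T=6, G=3, C=2 (length 18).
Tm = 2·(7+6) + 4·(3+2) = 2·13 + 4·5 = 26 + 20 = 46°C.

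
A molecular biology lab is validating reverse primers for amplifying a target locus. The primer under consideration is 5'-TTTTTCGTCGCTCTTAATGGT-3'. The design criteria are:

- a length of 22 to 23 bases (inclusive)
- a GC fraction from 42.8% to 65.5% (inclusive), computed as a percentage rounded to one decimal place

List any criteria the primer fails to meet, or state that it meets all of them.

Base counts: A=2, T=11, G=4, C=4 (length 21).
length: length 21, outside 22–23 ✗
GC content: GC 8/21 = 38.1%, outside 42.8–65.5% ✗

Fails: length, GC content.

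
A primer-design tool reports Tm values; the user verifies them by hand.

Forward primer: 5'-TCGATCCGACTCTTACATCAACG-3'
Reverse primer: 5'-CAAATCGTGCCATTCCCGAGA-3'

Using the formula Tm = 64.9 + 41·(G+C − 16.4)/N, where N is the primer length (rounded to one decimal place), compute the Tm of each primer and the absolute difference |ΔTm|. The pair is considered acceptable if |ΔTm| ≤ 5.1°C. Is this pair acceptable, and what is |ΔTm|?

Forward: G+C = 11, N = 23 → Tm = 64.9 + 41·(11 − 16.4)/23 = 55.3°C.
Reverse: G+C = 11, N = 21 → Tm = 64.9 + 41·(11 − 16.4)/21 = 54.4°C.
|ΔTm| = |55.3 − 54.4| = 0.9°C, ≤ 5.1°C.

|ΔTm| = 0.9°C; the pair is acceptable.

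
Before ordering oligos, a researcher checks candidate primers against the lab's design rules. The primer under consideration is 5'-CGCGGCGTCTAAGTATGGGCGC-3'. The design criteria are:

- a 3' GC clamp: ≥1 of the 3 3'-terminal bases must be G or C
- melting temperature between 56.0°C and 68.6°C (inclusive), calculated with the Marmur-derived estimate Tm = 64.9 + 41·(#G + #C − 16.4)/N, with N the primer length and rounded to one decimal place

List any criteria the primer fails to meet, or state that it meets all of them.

Meets all criteria.

Base counts: A=3, T=4, G=9, C=6 (length 22).
GC clamp: 3' end CGC has 3 G/C ✓
Tm: Tm = 64.9 + 41·(15 − 16.4)/22 = 62.3°C ✓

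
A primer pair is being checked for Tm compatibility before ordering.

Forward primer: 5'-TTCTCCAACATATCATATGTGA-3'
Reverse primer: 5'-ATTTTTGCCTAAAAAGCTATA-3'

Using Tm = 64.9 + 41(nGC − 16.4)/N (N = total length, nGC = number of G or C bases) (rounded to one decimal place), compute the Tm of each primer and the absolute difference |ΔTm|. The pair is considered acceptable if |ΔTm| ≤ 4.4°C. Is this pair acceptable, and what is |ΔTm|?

|ΔTm| = 4.8°C; the pair is not acceptable.

Forward: G+C = 7, N = 22 → Tm = 64.9 + 41·(7 − 16.4)/22 = 47.4°C.
Reverse: G+C = 5, N = 21 → Tm = 64.9 + 41·(5 − 16.4)/21 = 42.6°C.
|ΔTm| = |47.4 − 42.6| = 4.8°C, > 4.4°C.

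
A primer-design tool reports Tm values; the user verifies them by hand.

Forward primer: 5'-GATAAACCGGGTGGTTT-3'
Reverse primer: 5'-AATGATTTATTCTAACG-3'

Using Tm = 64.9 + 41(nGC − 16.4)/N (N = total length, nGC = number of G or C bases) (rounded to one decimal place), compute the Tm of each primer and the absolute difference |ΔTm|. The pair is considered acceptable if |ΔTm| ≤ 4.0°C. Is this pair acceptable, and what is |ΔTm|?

Forward: G+C = 8, N = 17 → Tm = 64.9 + 41·(8 − 16.4)/17 = 44.6°C.
Reverse: G+C = 4, N = 17 → Tm = 64.9 + 41·(4 − 16.4)/17 = 35.0°C.
|ΔTm| = |44.6 − 35.0| = 9.6°C, > 4.0°C.

|ΔTm| = 9.6°C; the pair is not acceptable.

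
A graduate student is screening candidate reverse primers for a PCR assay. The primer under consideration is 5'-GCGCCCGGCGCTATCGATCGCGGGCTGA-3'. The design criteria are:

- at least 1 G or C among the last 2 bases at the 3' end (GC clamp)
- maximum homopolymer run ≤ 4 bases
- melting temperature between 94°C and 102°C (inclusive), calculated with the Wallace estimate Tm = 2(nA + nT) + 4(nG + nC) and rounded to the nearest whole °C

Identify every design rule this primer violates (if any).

Base counts: A=3, T=4, G=11, C=10 (length 28).
GC clamp: 3' end GA has 1 G/C ✓
homopolymer run: longest run = 3 ✓
Tm: Tm = 2·7 + 4·21 = 98°C ✓

Meets all criteria.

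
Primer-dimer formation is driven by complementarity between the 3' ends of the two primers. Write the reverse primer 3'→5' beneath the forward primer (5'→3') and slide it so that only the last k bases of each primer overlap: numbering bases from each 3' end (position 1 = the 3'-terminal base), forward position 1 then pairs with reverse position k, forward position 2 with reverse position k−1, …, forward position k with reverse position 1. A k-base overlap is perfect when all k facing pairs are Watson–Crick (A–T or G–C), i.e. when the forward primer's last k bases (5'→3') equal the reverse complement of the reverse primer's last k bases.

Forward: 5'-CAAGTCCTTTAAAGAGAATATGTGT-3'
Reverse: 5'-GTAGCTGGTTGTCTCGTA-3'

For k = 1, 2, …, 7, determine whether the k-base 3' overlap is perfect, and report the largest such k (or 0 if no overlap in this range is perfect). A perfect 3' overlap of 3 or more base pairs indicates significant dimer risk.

Longest perfect overlap: 1 complementary base pair; below the dimer-risk threshold (threshold 3).

Last 7 bases (5'→3') — forward …TATGTGT, reverse …TCTCGTA.
Reverse complement of the reverse primer's last 7 bases: TACGAGA; its first k bases are the reverse complement of the reverse primer's last k bases, so a perfect k-base overlap needs the forward primer's last k bases to equal them.
Comparing (forward last k vs required): k=1: T vs T ✓; k=2: GT vs TA ✗; k=3: TGT vs TAC ✗; k=4: GTGT vs TACG ✗; k=5: TGTGT vs TACGA ✗; k=6: ATGTGT vs TACGAG ✗; k=7: TATGTGT vs TACGAGA ✗.
Only k = 1 is perfect, so the longest perfect 3' overlap is 1.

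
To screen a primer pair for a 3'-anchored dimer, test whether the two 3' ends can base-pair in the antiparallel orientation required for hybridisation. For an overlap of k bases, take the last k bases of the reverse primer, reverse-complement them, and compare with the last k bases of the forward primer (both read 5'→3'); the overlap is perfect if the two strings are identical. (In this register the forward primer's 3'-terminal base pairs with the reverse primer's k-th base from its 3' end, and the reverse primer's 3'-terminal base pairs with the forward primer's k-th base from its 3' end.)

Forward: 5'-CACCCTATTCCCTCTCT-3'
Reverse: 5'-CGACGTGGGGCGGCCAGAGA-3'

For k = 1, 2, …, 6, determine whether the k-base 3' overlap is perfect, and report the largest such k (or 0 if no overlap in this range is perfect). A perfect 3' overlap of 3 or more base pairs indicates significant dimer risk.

Last 6 bases (5'→3') — forward …CTCTCT, reverse …CAGAGA.
Reverse complement of the reverse primer's last 6 bases: TCTCTG; its first k bases are the reverse complement of the reverse primer's last k bases, so a perfect k-base overlap needs the forward primer's last k bases to equal them.
Comparing (forward last k vs required): k=1: T vs T ✓; k=2: CT vs TC ✗; k=3: TCT vs TCT ✓; k=4: CTCT vs TCTC ✗; k=5: TCTCT vs TCTCT ✓; k=6: CTCTCT vs TCTCTG ✗.
Perfect overlaps at k = 1, 3, 5; the largest is 5.

Longest perfect overlap: 5 complementary base pairs; significant dimer risk (threshold 3).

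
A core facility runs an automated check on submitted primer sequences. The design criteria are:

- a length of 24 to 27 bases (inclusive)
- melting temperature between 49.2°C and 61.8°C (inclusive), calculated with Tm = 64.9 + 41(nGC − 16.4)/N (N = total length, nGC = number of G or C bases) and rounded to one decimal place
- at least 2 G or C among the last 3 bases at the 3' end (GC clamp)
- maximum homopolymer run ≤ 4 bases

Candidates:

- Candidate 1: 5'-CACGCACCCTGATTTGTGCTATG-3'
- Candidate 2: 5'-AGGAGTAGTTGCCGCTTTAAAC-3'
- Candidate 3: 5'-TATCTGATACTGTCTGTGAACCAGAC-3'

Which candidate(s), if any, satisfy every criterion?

Candidate 1 (23 nt, A=4 T=7 G=5 C=7): length 23, outside 24–27 ✗; Tm = 64.9 + 41·(12 − 16.4)/23 = 57.1°C ✓; 3' end ATG has 1 G/C, need ≥2 ✗; longest run = 3 ✓ — fails.
Candidate 2 (22 nt, A=6 T=6 G=6 C=4): length 22, outside 24–27 ✗; Tm = 64.9 + 41·(10 − 16.4)/22 = 53.0°C ✓; 3' end AAC has 1 G/C, need ≥2 ✗; longest run = 3 ✓ — fails.
Candidate 3 (26 nt, A=7 T=8 G=5 C=6): length 26 ✓; Tm = 64.9 + 41·(11 − 16.4)/26 = 56.4°C ✓; 3' end GAC has 2 G/C ✓; longest run = 2 ✓ — passes.

Candidate 3 only.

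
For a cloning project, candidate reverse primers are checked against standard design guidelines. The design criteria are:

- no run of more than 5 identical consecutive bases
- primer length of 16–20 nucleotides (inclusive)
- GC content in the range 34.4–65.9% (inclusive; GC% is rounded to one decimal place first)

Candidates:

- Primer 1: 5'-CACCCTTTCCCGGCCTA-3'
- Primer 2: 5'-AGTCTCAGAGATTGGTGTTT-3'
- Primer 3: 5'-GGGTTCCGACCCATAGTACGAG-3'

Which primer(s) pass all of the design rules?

Primer 1 and Primer 2.

Primer 1 (17 nt, A=2 T=4 G=2 C=9): longest run = 3 ✓; length 17 ✓; GC 11/17 = 64.7% ✓ — passes.
Primer 2 (20 nt, A=4 T=8 G=6 C=2): longest run = 3 ✓; length 20 ✓; GC 8/20 = 40.0% ✓ — passes.
Primer 3 (22 nt, A=5 T=4 G=7 C=6): longest run = 3 ✓; length 22, outside 16–20 ✗; GC 13/22 = 59.1% ✓ — fails.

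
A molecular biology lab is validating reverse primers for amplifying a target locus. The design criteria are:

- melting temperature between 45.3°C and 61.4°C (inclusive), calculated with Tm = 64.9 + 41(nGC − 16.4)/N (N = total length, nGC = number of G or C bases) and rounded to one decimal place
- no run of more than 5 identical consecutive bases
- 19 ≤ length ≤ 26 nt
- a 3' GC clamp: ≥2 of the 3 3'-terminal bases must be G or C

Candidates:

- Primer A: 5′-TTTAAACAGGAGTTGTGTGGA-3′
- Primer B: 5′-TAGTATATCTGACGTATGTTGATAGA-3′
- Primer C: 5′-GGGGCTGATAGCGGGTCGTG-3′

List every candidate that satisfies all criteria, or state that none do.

Primer A (21 nt, A=6 T=7 G=7 C=1): Tm = 64.9 + 41·(8 − 16.4)/21 = 48.5°C ✓; longest run = 3 ✓; length 21 ✓; 3' end GGA has 2 G/C ✓ — passes.
Primer B (26 nt, A=8 T=10 G=6 C=2): Tm = 64.9 + 41·(8 − 16.4)/26 = 51.7°C ✓; longest run = 2 ✓; length 26 ✓; 3' end AGA has 1 G/C, need ≥2 ✗ — fails.
Primer C (20 nt, A=2 T=4 G=11 C=3): Tm = 64.9 + 41·(14 − 16.4)/20 = 60.0°C ✓; longest run = 4 ✓; length 20 ✓; 3' end GTG has 2 G/C ✓ — passes.

Primer A and Primer C.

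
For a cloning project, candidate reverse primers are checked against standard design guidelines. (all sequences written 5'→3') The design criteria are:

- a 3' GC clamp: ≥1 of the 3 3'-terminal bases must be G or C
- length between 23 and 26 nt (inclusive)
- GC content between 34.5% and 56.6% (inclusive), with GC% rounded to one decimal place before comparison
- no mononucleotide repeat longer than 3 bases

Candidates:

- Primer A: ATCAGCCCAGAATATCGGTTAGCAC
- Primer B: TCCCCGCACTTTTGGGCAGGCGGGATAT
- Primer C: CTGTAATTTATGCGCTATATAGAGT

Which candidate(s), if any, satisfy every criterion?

Primer A only.

Primer A (25 nt, A=8 T=5 G=5 C=7): 3' end CAC has 2 G/C ✓; length 25 ✓; GC 12/25 = 48.0% ✓; longest run = 3 ✓ — passes.
Primer B (28 nt, A=4 T=7 G=9 C=8): 3' end TAT has 0 G/C, need ≥1 ✗; length 28, outside 23–26 ✗; GC 17/28 = 60.7%, outside 34.5–56.6% ✗; longest run = 4, exceeds 3 ✗ — fails.
Primer C (25 nt, A=7 T=10 G=5 C=3): 3' end AGT has 1 G/C ✓; length 25 ✓; GC 8/25 = 32.0%, outside 34.5–56.6% ✗; longest run = 3 ✓ — fails.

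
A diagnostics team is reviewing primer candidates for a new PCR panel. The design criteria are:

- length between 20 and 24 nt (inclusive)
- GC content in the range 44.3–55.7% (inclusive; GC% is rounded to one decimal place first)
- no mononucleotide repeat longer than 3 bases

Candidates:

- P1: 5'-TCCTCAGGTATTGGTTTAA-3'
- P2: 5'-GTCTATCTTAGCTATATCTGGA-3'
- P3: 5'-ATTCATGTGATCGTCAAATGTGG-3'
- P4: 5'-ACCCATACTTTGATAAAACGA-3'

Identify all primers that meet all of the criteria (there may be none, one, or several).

P1 (19 nt, A=4 T=8 G=4 C=3): length 19, outside 20–24 ✗; GC 7/19 = 36.8%, outside 44.3–55.7% ✗; longest run = 3 ✓ — fails.
P2 (22 nt, A=5 T=9 G=4 C=4): length 22 ✓; GC 8/22 = 36.4%, outside 44.3–55.7% ✗; longest run = 2 ✓ — fails.
P3 (23 nt, A=6 T=8 G=6 C=3): length 23 ✓; GC 9/23 = 39.1%, outside 44.3–55.7% ✗; longest run = 3 ✓ — fails.
P4 (21 nt, A=9 T=5 G=2 C=5): length 21 ✓; GC 7/21 = 33.3%, outside 44.3–55.7% ✗; longest run = 4, exceeds 3 ✗ — fails.

None of the candidates satisfy all criteria.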